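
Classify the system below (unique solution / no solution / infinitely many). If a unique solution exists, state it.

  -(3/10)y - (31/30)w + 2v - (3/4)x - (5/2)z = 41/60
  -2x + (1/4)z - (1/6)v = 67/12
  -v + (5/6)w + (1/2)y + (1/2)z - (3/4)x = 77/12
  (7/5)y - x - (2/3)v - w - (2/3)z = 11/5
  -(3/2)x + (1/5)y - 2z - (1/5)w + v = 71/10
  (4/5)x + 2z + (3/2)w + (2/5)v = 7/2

Row-reduce the augmented matrix:
R1 ← R1 / (-3/4).
R2 ← R2 + 2·R1.
R3 ← R3 + 3/4·R1.
R4 ← R4 + 1·R1.
R5 ← R5 + 3/2·R1.
R6 ← R6 − 4/5·R1.
R2 ← R2 / (4/5).
R1 ← R1 − 2/5·R2.
R3 ← R3 − 4/5·R2.
R4 ← R4 − 9/5·R2.
R5 ← R5 − 4/5·R2.
R6 ← R6 + 8/25·R2.
R3 ← R3 / (-47/12).
R1 ← R1 + 1/8·R3.
R2 ← R2 − 415/48·R3.
R4 ← R4 + 619/48·R3.
R5 ← R5 + 47/12·R3.
R6 ← R6 − 21/10·R3.
R4 ← R4 / (-6124/2115).
R1 ← R1 − 4/141·R4.
R2 ← R2 − 209/141·R4.
R3 ← R3 − 32/141·R4.
R6 ← R6 − 481/470·R4.
Swap R5 and R6.
R5 ← R5 / (288095/146976).
R1 ← R1 − 211/18372·R5.
R2 ← R2 + 23065/24496·R5.
R3 ← R3 + 880/1531·R5.
R4 ← R4 + 6855/24496·R5.
R6 reduces to 0 = 0, so the extra equation is consistent.
Reading off the reduced rows gives x = -3, y = 3, z = -1, w = 5, v = 1.

x = -3, y = 3, z = -1, w = 5, v = 1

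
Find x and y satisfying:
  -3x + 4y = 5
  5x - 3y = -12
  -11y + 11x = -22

x = -3, y = -1

Row-reduce the augmented matrix:
R1 ← R1 / (-3).
R2 ← R2 − 5·R1.
R3 ← R3 − 11·R1.
R2 ← R2 / (11/3).
R1 ← R1 + 4/3·R2.
R3 ← R3 − 11/3·R2.
R3 reduces to 0 = 0, so the extra equation is consistent.
Reading off the reduced rows gives x = -3, y = -1.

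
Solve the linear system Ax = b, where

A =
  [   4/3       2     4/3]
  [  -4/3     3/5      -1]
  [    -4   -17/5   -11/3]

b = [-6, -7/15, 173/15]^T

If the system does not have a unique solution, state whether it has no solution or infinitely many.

Row-reduce:
R1 ← R1 / (4/3).
R2 ← R2 + 4/3·R1.
R3 ← R3 + 4·R1.
R2 ← R2 / (13/5).
R1 ← R1 − 3/2·R2.
R3 ← R3 − 13/5·R2.
Rank is 2 with 3 unknowns, leaving x_3 free.

infinitely many solutions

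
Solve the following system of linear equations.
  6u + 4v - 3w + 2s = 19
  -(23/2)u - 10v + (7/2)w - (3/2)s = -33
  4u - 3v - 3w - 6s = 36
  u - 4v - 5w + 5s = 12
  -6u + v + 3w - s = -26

Row-reduce:
R1 ← R1 / (6).
R2 ← R2 + 23/2·R1.
R3 ← R3 − 4·R1.
R4 ← R4 − 1·R1.
R5 ← R5 + 6·R1.
R2 ← R2 / (-7/3).
R1 ← R1 − 2/3·R2.
R3 ← R3 + 17/3·R2.
R4 ← R4 + 14/3·R2.
R5 ← R5 − 5·R2.
R3 ← R3 / (125/28).
R1 ← R1 + 8/7·R3.
R2 ← R2 − 27/28·R3.
R5 ← R5 + 135/28·R3.
Swap R4 and R5.
R4 ← R4 / (-201/25).
R1 ← R1 + 291/125·R4.
R2 ← R2 − 226/125·R4.
R3 ← R3 + 364/125·R4.
Row 5 reduces to 0 = 2, a contradiction. The system is inconsistent.

no solution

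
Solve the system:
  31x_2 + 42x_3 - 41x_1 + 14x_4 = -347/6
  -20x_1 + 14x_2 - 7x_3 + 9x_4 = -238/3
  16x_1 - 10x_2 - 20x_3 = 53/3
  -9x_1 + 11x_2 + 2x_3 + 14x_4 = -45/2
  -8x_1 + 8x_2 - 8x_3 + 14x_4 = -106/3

x_1 = 8/3, x_2 = -3/2, x_3 = 2, x_4 = 1

Row-reduce the augmented matrix:
R1 ← R1 / (-41).
R2 ← R2 + 20·R1.
R3 ← R3 − 16·R1.
R4 ← R4 + 9·R1.
R5 ← R5 + 8·R1.
R2 ← R2 / (-46/41).
R1 ← R1 + 31/41·R2.
R3 ← R3 − 86/41·R2.
R4 ← R4 − 172/41·R2.
R5 ← R5 − 80/41·R2.
R3 ← R3 / (-55).
R1 ← R1 − 35/2·R3.
R2 ← R2 − 49/2·R3.
R4 ← R4 + 110·R3.
R5 ← R5 + 64·R3.
Swap R4 and R5.
R4 ← R4 / (218/55).
R1 ← R1 − 310/253·R4.
R2 ← R2 − 2918/1265·R4.
R3 ← R3 + 219/1265·R4.
R5 reduces to 0 = 0, so the extra equation is consistent.
Reading off the reduced rows gives x_1 = 8/3, x_2 = -3/2, x_3 = 2, x_4 = 1.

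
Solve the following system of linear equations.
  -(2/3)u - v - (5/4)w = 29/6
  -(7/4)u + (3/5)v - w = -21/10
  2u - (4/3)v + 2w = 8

u = -2, v = -6, w = 2

Row-reduce the augmented matrix:
R1 ← R1 / (-2/3).
R2 ← R2 + 7/4·R1.
R3 ← R3 − 2·R1.
R2 ← R2 / (129/40).
R1 ← R1 − 3/2·R2.
R3 ← R3 + 13/3·R2.
R3 ← R3 / (509/387).
R1 ← R1 − 35/43·R3.
R2 ← R2 − 365/516·R3.
Reading off the reduced rows gives u = -2, v = -6, w = 2.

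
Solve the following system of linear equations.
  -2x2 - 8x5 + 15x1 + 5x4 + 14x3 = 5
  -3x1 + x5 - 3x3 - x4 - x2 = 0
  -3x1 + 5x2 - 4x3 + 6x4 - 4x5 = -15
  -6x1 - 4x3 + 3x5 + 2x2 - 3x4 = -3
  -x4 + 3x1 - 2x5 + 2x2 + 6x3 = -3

no solution

Row-reduce:
R1 ← R1 / (15).
R2 ← R2 + 3·R1.
R3 ← R3 + 3·R1.
R4 ← R4 + 6·R1.
R5 ← R5 − 3·R1.
R2 ← R2 / (-7/5).
R1 ← R1 + 2/15·R2.
R3 ← R3 − 23/5·R2.
R4 ← R4 − 6/5·R2.
R5 ← R5 − 12/5·R2.
R3 ← R3 / (-13/7).
R1 ← R1 − 20/21·R3.
R2 ← R2 − 1/7·R3.
R4 ← R4 − 10/7·R3.
R5 ← R5 − 20/7·R3.
R4 ← R4 / (57/13).
R1 ← R1 − 51/13·R4.
R2 ← R2 − 7/13·R4.
R3 ← R3 + 49/13·R4.
R5 ← R5 − 114/13·R4.
Row 5 reduces to 0 = -2, a contradiction. The system is inconsistent.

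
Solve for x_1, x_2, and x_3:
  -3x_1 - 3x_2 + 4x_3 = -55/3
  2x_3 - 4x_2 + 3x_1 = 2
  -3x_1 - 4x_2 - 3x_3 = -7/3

x_1 = 8/3, x_2 = 1/3, x_3 = -7/3

Row-reduce the augmented matrix:
R1 ← R1 / (-3).
R2 ← R2 − 3·R1.
R3 ← R3 + 3·R1.
R2 ← R2 / (-7).
R1 ← R1 − 1·R2.
R3 ← R3 + 1·R2.
R3 ← R3 / (-55/7).
R1 ← R1 + 10/21·R3.
R2 ← R2 + 6/7·R3.
Reading off the reduced rows gives x_1 = 8/3, x_2 = 1/3, x_3 = -7/3.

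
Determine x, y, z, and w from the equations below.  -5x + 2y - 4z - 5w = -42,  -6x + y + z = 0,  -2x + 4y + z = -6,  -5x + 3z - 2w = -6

Row-reduce the augmented matrix:
R1 ← R1 / (-5).
R2 ← R2 + 6·R1.
R3 ← R3 + 2·R1.
R4 ← R4 + 5·R1.
R2 ← R2 / (-7/5).
R1 ← R1 + 2/5·R2.
R3 ← R3 − 16/5·R2.
R4 ← R4 + 2·R2.
R3 ← R3 / (111/7).
R1 ← R1 + 6/7·R3.
R2 ← R2 + 29/7·R3.
R4 ← R4 + 9/7·R3.
R4 ← R4 / (-159/37).
R1 ← R1 − 5/37·R4.
R2 ← R2 + 20/111·R4.
R3 ← R3 − 110/111·R4.
Reading off the reduced rows gives x = 0, y = -2, z = 2, w = 6.

x = 0, y = -2, z = 2, w = 6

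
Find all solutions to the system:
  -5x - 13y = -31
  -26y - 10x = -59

Row-reduce:
R1 ← R1 / (-5).
R2 ← R2 + 10·R1.
Row 2 reduces to 0 = 3, a contradiction. The system is inconsistent.

no solution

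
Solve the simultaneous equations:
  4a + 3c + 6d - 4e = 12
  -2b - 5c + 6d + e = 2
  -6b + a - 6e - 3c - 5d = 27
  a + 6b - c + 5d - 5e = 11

infinitely many solutions

Row-reduce:
R1 ← R1 / (4).
R3 ← R3 − 1·R1.
R4 ← R4 − 1·R1.
R2 ← R2 / (-2).
R3 ← R3 + 6·R2.
R4 ← R4 − 6·R2.
R3 ← R3 / (45/4).
R1 ← R1 − 3/4·R3.
R2 ← R2 − 5/2·R3.
R4 ← R4 + 67/4·R3.
R4 ← R4 / (-674/45).
R1 ← R1 − 47/15·R4.
R2 ← R2 − 22/9·R4.
R3 ← R3 + 98/45·R4.
Rank is 4 with 5 unknowns, leaving e free.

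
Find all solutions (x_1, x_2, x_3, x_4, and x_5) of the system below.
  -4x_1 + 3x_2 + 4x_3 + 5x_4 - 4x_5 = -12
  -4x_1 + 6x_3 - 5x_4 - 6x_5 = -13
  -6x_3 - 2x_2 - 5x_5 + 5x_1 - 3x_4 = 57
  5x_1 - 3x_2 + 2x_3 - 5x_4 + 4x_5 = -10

infinitely many solutions

Row-reduce:
R1 ← R1 / (-4).
R2 ← R2 + 4·R1.
R3 ← R3 − 5·R1.
R4 ← R4 − 5·R1.
R2 ← R2 / (-3).
R1 ← R1 + 3/4·R2.
R3 ← R3 − 7/4·R2.
R4 ← R4 − 3/4·R2.
R3 ← R3 / (1/6).
R1 ← R1 + 3/2·R3.
R2 ← R2 + 2/3·R3.
R4 ← R4 − 15/2·R3.
R4 ← R4 / (115).
R1 ← R1 + 22·R4.
R2 ← R2 + 7·R4.
R3 ← R3 + 31/2·R4.
Rank is 4 with 5 unknowns, leaving x_5 free.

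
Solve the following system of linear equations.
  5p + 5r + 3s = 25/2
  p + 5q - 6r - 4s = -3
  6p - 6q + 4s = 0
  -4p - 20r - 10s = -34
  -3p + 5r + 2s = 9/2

Row-reduce the augmented matrix:
R1 ← R1 / (5).
R2 ← R2 − 1·R1.
R3 ← R3 − 6·R1.
R4 ← R4 + 4·R1.
R5 ← R5 + 3·R1.
R2 ← R2 / (5).
R3 ← R3 + 6·R2.
R3 ← R3 / (-72/5).
R1 ← R1 − 1·R3.
R2 ← R2 + 7/5·R3.
R4 ← R4 + 16·R3.
R5 ← R5 − 8·R3.
R4 ← R4 / (-86/45).
R1 ← R1 − 11/45·R4.
R2 ← R2 + 19/45·R4.
R3 ← R3 − 16/45·R4.
R5 ← R5 − 43/45·R4.
R5 reduces to 0 = 0, so the extra equation is consistent.
Reading off the reduced rows gives p = 1, q = 1, r = 3/2, s = 0.

p = 1, q = 1, r = 3/2, s = 0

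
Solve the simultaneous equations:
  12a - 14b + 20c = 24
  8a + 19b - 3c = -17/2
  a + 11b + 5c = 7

a = -1/2, b = 0, c = 3/2

Row-reduce the augmented matrix:
R1 ← R1 / (12).
R2 ← R2 − 8·R1.
R3 ← R3 − 1·R1.
R2 ← R2 / (85/3).
R1 ← R1 + 7/6·R2.
R3 ← R3 − 73/6·R2.
R3 ← R3 / (1759/170).
R1 ← R1 − 169/170·R3.
R2 ← R2 + 49/85·R3.
Reading off the reduced rows gives a = -1/2, b = 0, c = 3/2.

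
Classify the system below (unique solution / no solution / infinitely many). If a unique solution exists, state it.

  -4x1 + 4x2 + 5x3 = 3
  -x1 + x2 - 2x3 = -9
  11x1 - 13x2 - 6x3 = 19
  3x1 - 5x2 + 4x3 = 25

Row-reduce the augmented matrix:
R1 ← R1 / (-4).
R2 ← R2 + 1·R1.
R3 ← R3 − 11·R1.
R4 ← R4 − 3·R1.
Swap R2 and R3.
R2 ← R2 / (-2).
R1 ← R1 + 1·R2.
R4 ← R4 + 2·R2.
R3 ← R3 / (-13/4).
R1 ← R1 + 41/8·R3.
R2 ← R2 + 31/8·R3.
R4 reduces to 0 = 0, so the extra equation is consistent.
Reading off the reduced rows gives x1 = 1, x2 = -2, x3 = 3.

x1 = 1, x2 = -2, x3 = 3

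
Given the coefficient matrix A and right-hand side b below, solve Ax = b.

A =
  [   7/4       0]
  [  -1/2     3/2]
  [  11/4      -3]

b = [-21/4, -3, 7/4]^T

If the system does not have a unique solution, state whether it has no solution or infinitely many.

Row-reduce:
R1 ← R1 / (7/4).
R2 ← R2 + 1/2·R1.
R3 ← R3 − 11/4·R1.
R2 ← R2 / (3/2).
R3 ← R3 + 3·R2.
Row 3 reduces to 0 = 1, a contradiction. The system is inconsistent.

no solution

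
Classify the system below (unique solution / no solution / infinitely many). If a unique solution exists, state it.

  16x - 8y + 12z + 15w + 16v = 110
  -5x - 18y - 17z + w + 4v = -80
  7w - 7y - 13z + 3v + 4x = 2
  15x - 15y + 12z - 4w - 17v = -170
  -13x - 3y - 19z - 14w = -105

x = -1, y = 5, z = 1, w = 6, v = 4

Row-reduce the augmented matrix:
R1 ← R1 / (16).
R2 ← R2 + 5·R1.
R3 ← R3 − 4·R1.
R4 ← R4 − 15·R1.
R5 ← R5 + 13·R1.
R2 ← R2 / (-41/2).
R1 ← R1 + 1/2·R2.
R3 ← R3 + 5·R2.
R4 ← R4 + 15/2·R2.
R5 ← R5 + 19/2·R2.
R3 ← R3 / (-1047/82).
R1 ← R1 − 44/41·R3.
R2 ← R2 − 53/82·R3.
R4 ← R4 − 459/82·R3.
R5 ← R5 + 255/82·R3.
R4 ← R4 / (-6745/349).
R1 ← R1 − 4001/4188·R4.
R2 ← R2 + 767/4188·R4.
R3 ← R3 + 611/4188·R4.
R5 ← R5 + 6843/1396·R4.
R5 ← R5 / (13429/710).
R1 ← R1 + 2773/2130·R5.
R2 ← R2 + 539/2130·R5.
R3 ← R3 − 1123/2130·R5.
R4 ← R4 − 674/355·R5.
Reading off the reduced rows gives x = -1, y = 5, z = 1, w = 6, v = 4.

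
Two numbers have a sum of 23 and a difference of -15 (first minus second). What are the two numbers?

Let x = first number, y = second number.
  x + y = 23
  x - y = -15
From equation 1: x = 23 − y.
Substitute into equation 2 and solve: y = 19.
Then x = 4.

first number: 4, second number: 19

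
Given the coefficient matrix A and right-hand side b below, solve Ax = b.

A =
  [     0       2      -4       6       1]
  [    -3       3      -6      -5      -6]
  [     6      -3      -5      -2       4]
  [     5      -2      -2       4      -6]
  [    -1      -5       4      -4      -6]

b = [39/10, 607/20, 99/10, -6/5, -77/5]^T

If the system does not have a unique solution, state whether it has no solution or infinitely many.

x_1 = 1, x_2 = 3, x_3 = -11/5, x_4 = -7/4, x_5 = -2/5

Row-reduce the augmented matrix:
Swap R1 and R2.
R1 ← R1 / (-3).
R3 ← R3 − 6·R1.
R4 ← R4 − 5·R1.
R5 ← R5 + 1·R1.
R2 ← R2 / (2).
R1 ← R1 + 1·R2.
R3 ← R3 − 3·R2.
R4 ← R4 − 3·R2.
R5 ← R5 + 6·R2.
R3 ← R3 / (-11).
R2 ← R2 + 2·R3.
R4 ← R4 + 6·R3.
R5 ← R5 + 6·R3.
R4 ← R4 / (-62/33).
R1 ← R1 − 14/3·R4.
R2 ← R2 − 75/11·R4.
R3 ← R3 − 21/11·R4.
R5 ← R5 − 895/33·R4.
R5 ← R5 / (-21531/124).
R1 ← R1 + 871/31·R5.
R2 ← R2 + 5267/124·R5.
R3 ← R3 + 1445/124·R5.
R4 ← R4 − 813/124·R5.
Reading off the reduced rows gives x_1 = 1, x_2 = 3, x_3 = -11/5, x_4 = -7/4, x_5 = -2/5.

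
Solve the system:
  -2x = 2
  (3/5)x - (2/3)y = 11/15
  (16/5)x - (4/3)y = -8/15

Row-reduce the augmented matrix:
R1 ← R1 / (-2).
R2 ← R2 − 3/5·R1.
R3 ← R3 − 16/5·R1.
R2 ← R2 / (-2/3).
R3 ← R3 + 4/3·R2.
R3 reduces to 0 = 0, so the extra equation is consistent.
Reading off the reduced rows gives x = -1, y = -2.

x = -1, y = -2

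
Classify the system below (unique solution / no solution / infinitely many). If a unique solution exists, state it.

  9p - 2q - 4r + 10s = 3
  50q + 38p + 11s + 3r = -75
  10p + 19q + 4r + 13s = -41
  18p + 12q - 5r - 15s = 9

no solution

Row-reduce:
R1 ← R1 / (9).
R2 ← R2 − 38·R1.
R3 ← R3 − 10·R1.
R4 ← R4 − 18·R1.
R2 ← R2 / (526/9).
R1 ← R1 + 2/9·R2.
R3 ← R3 − 191/9·R2.
R4 ← R4 − 16·R2.
R3 ← R3 / (643/526).
R1 ← R1 + 97/263·R3.
R2 ← R2 − 179/526·R3.
R4 ← R4 + 643/263·R3.
Row 4 reduces to 0 = 2, a contradiction. The system is inconsistent.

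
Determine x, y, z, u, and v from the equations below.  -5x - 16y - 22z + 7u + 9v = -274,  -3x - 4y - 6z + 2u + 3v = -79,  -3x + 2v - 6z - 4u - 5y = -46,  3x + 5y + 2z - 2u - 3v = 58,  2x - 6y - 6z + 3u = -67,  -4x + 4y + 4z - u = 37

x = 1, y = 3, z = 6, u = -5, v = -6

Row-reduce the augmented matrix:
R1 ← R1 / (-5).
R2 ← R2 + 3·R1.
R3 ← R3 + 3·R1.
R4 ← R4 − 3·R1.
R5 ← R5 − 2·R1.
R6 ← R6 + 4·R1.
R2 ← R2 / (28/5).
R1 ← R1 − 16/5·R2.
R3 ← R3 − 23/5·R2.
R4 ← R4 + 23/5·R2.
R5 ← R5 + 62/5·R2.
R6 ← R6 − 84/5·R2.
R3 ← R3 / (9/7).
R1 ← R1 − 2/7·R3.
R2 ← R2 − 9/7·R3.
R4 ← R4 + 37/7·R3.
R5 ← R5 − 8/7·R3.
R4 ← R4 / (-233/9).
R1 ← R1 − 23/18·R4.
R2 ← R2 − 6·R4.
R3 ← R3 + 179/36·R4.
R5 ← R5 − 119/18·R4.
R5 ← R5 / (-855/466).
R1 ← R1 + 177/466·R5.
R2 ← R2 + 61/233·R5.
R3 ← R3 + 61/932·R5.
R4 ← R4 − 49/233·R5.
R6 reduces to 0 = 0, so the extra equation is consistent.
Reading off the reduced rows gives x = 1, y = 3, z = 6, u = -5, v = -6.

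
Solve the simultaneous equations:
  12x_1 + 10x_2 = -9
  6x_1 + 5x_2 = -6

no solution

Row-reduce:
R1 ← R1 / (12).
R2 ← R2 − 6·R1.
Row 2 reduces to 0 = -3/2, a contradiction. The system is inconsistent.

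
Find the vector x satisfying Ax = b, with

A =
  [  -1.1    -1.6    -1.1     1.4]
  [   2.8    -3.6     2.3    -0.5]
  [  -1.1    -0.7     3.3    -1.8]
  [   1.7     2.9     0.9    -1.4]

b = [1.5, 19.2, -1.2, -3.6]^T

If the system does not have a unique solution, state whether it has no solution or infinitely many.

x_1 = 3, x_2 = -3, x_3 = 0, x_4 = 0

Row-reduce the augmented matrix:
R1 ← R1 / (-11/10).
R2 ← R2 − 14/5·R1.
R3 ← R3 + 11/10·R1.
R4 ← R4 − 17/10·R1.
R2 ← R2 / (-422/55).
R1 ← R1 − 16/11·R2.
R3 ← R3 − 9/10·R2.
R4 ← R4 − 47/110·R2.
R3 ← R3 / (36641/8440).
R1 ← R1 − 191/211·R3.
R2 ← R2 − 55/844·R3.
R4 ← R4 + 6987/8440·R3.
R4 ← R4 / (14384/36641).
R1 ← R1 + 3651/36641·R4.
R2 ← R2 + 1188/3331·R4.
R3 ← R3 + 23975/36641·R4.
Reading off the reduced rows gives x_1 = 3, x_2 = -3, x_3 = 0, x_4 = 0.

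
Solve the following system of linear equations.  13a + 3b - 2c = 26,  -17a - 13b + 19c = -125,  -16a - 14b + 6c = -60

Row-reduce the augmented matrix:
R1 ← R1 / (13).
R2 ← R2 + 17·R1.
R3 ← R3 + 16·R1.
R2 ← R2 / (-118/13).
R1 ← R1 − 3/13·R2.
R3 ← R3 + 134/13·R2.
R3 ← R3 / (-889/59).
R1 ← R1 − 31/118·R3.
R2 ← R2 + 213/118·R3.
Reading off the reduced rows gives a = 1, b = 1, c = -5.

a = 1, b = 1, c = -5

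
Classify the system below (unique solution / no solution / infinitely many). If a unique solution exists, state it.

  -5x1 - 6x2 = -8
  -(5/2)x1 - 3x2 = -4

infinitely many solutions

Row-reduce:
R1 ← R1 / (-5).
R2 ← R2 + 5/2·R1.
Rank is 1 with 2 unknowns, leaving x2 free.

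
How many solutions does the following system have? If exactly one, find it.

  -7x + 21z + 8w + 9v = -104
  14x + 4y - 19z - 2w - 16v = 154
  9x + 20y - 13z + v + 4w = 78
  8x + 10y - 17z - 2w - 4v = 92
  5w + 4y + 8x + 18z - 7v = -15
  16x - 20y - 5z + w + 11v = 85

Row-reduce:
R1 ← R1 / (-7).
R2 ← R2 − 14·R1.
R3 ← R3 − 9·R1.
R4 ← R4 − 8·R1.
R5 ← R5 − 8·R1.
R6 ← R6 − 16·R1.
R2 ← R2 / (4).
R3 ← R3 − 20·R2.
R4 ← R4 − 10·R2.
R5 ← R5 − 4·R2.
R6 ← R6 + 20·R2.
R3 ← R3 / (-101).
R1 ← R1 + 3·R3.
R2 ← R2 − 23/4·R3.
R4 ← R4 + 101/2·R3.
R5 ← R5 − 19·R3.
R6 ← R6 − 158·R3.
Swap R4 and R5.
R4 ← R4 / (-7309/707).
R1 ← R1 − 362/707·R4.
R2 ← R2 − 232/707·R4.
R3 ← R3 − 390/707·R4.
R6 ← R6 − 215/101·R4.
Swap R5 and R6.
R5 ← R5 / (335910/7309).
R1 ← R1 + 9315/7309·R5.
R2 ← R2 − 5135/7309·R5.
R3 ← R3 − 504/7309·R5.
R4 ← R4 + 1251/7309·R5.
Row 6 reduces to 0 = 1, a contradiction. The system is inconsistent.

no solution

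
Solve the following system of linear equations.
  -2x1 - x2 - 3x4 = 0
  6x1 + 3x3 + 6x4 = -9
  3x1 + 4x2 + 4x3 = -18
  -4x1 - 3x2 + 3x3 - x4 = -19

x1 = 2, x2 = -1, x3 = -5, x4 = -1

Row-reduce the augmented matrix:
R1 ← R1 / (-2).
R2 ← R2 − 6·R1.
R3 ← R3 − 3·R1.
R4 ← R4 + 4·R1.
R2 ← R2 / (-3).
R1 ← R1 − 1/2·R2.
R3 ← R3 − 5/2·R2.
R4 ← R4 + 1·R2.
R3 ← R3 / (13/2).
R1 ← R1 − 1/2·R3.
R2 ← R2 + 1·R3.
R4 ← R4 − 2·R3.
R4 ← R4 / (106/13).
R1 ← R1 − 20/13·R4.
R2 ← R2 + 1/13·R4.
R3 ← R3 + 14/13·R4.
Reading off the reduced rows gives x1 = 2, x2 = -1, x3 = -5, x4 = -1.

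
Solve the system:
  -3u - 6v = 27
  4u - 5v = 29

Row-reduce the augmented matrix:
R1 ← R1 / (-3).
R2 ← R2 − 4·R1.
R2 ← R2 / (-13).
R1 ← R1 − 2·R2.
Reading off the reduced rows gives u = 1, v = -5.

u = 1, v = -5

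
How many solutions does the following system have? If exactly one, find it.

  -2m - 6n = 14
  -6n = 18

m = 2, n = -3

Row-reduce the augmented matrix:
R1 ← R1 / (-2).
R2 ← R2 / (-6).
R1 ← R1 − 3·R2.
Reading off the reduced rows gives m = 2, n = -3.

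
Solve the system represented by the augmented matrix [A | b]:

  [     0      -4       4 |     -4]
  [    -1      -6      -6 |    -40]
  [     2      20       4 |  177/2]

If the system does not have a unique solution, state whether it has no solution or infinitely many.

no solution

Row-reduce:
Swap R1 and R2.
R1 ← R1 / (-1).
R3 ← R3 − 2·R1.
R2 ← R2 / (-4).
R1 ← R1 − 6·R2.
R3 ← R3 − 8·R2.
Row 3 reduces to 0 = 1/2, a contradiction. The system is inconsistent.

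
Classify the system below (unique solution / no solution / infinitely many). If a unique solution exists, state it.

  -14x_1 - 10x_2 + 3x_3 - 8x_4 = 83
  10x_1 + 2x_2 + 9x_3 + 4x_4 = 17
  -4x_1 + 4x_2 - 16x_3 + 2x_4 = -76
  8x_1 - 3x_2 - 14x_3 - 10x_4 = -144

Row-reduce the augmented matrix:
R1 ← R1 / (-14).
R2 ← R2 − 10·R1.
R3 ← R3 + 4·R1.
R4 ← R4 − 8·R1.
R2 ← R2 / (-36/7).
R1 ← R1 − 5/7·R2.
R3 ← R3 − 48/7·R2.
R4 ← R4 + 61/7·R2.
R3 ← R3 / (-2).
R1 ← R1 − 4/3·R3.
R2 ← R2 + 13/6·R3.
R4 ← R4 + 187/6·R3.
R4 ← R4 / (-257/6).
R1 ← R1 − 5/3·R4.
R2 ← R2 + 11/6·R4.
R3 ← R3 + 1·R4.
Reading off the reduced rows gives x_1 = -4, x_2 = -6, x_3 = 5, x_4 = 6.

x_1 = -4, x_2 = -6, x_3 = 5, x_4 = 6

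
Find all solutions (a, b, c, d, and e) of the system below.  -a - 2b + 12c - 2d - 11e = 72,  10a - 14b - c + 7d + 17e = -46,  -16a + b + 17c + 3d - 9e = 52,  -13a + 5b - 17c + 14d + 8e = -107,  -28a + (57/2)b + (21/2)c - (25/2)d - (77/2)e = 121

no solution

Row-reduce:
R1 ← R1 / (-1).
R2 ← R2 − 10·R1.
R3 ← R3 + 16·R1.
R4 ← R4 + 13·R1.
R5 ← R5 + 28·R1.
R2 ← R2 / (-34).
R1 ← R1 − 2·R2.
R3 ← R3 − 33·R2.
R4 ← R4 − 31·R2.
R5 ← R5 − 169/2·R2.
R3 ← R3 / (-119/2).
R1 ← R1 + 5·R3.
R2 ← R2 + 7/2·R3.
R4 ← R4 + 129/2·R3.
R5 ← R5 + 119/4·R3.
R4 ← R4 / (7857/2023).
R1 ← R1 + 1306/2023·R4.
R2 ← R2 + 270/289·R4.
R3 ← R3 + 761/2023·R4.
Row 5 reduces to 0 = 3, a contradiction. The system is inconsistent.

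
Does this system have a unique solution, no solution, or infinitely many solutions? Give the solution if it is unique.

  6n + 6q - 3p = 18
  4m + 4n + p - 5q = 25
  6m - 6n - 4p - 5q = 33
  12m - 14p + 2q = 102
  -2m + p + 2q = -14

m = 4, n = 2, p = -4, q = -1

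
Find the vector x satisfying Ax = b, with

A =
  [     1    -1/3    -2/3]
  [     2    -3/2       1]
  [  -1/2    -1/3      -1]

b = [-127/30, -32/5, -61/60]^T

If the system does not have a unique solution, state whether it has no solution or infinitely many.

x_1 = -5/2, x_2 = 2, x_3 = 8/5

Row-reduce the augmented matrix:
R2 ← R2 − 2·R1.
R3 ← R3 + 1/2·R1.
R2 ← R2 / (-5/6).
R1 ← R1 + 1/3·R2.
R3 ← R3 + 1/2·R2.
R3 ← R3 / (-41/15).
R1 ← R1 + 8/5·R3.
R2 ← R2 + 14/5·R3.
Reading off the reduced rows gives x_1 = -5/2, x_2 = 2, x_3 = 8/5.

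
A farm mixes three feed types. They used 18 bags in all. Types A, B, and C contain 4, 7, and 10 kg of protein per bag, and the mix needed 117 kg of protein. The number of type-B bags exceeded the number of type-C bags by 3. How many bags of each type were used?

Let a = type-A bags, b = type-B bags, c = type-C bags.
  a + b + c = 18
  4a + 7b + 10c = 117
  b - c = 3
Row-reduce the augmented matrix:
R2 ← R2 − 4·R1.
R2 ← R2 / (3).
R1 ← R1 − 1·R2.
R3 ← R3 − 1·R2.
R3 ← R3 / (-3).
R1 ← R1 + 1·R3.
R2 ← R2 − 2·R3.
Reading off the reduced rows gives a = 7, b = 7, c = 4.

type-A bags: 7, type-B bags: 7, type-C bags: 4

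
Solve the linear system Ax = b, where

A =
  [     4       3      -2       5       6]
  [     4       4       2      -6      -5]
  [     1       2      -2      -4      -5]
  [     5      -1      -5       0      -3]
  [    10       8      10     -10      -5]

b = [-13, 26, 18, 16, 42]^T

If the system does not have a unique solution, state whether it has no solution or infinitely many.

infinitely many solutions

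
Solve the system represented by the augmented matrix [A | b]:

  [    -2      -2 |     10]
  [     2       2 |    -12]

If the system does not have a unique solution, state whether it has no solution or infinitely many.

no solution

Row-reduce:
R1 ← R1 / (-2).
R2 ← R2 − 2·R1.
Row 2 reduces to 0 = -2, a contradiction. The system is inconsistent.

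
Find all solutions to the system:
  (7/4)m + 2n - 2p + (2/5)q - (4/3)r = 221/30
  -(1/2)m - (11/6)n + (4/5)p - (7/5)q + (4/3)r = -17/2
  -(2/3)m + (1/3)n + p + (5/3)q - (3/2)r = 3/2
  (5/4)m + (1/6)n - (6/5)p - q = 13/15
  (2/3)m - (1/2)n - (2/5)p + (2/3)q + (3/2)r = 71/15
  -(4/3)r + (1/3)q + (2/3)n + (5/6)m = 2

no solution

Row-reduce:
R1 ← R1 / (7/4).
R2 ← R2 + 1/2·R1.
R3 ← R3 + 2/3·R1.
R4 ← R4 − 5/4·R1.
R5 ← R5 − 2/3·R1.
R6 ← R6 − 5/6·R1.
R2 ← R2 / (-53/42).
R1 ← R1 − 8/7·R2.
R3 ← R3 − 23/21·R2.
R4 ← R4 + 53/42·R2.
R5 ← R5 + 53/42·R2.
R6 ← R6 + 2/7·R2.
R3 ← R3 / (347/795).
R1 ← R1 + 248/265·R3.
R2 ← R2 + 48/265·R3.
R5 ← R5 − 2/15·R3.
R6 ← R6 − 716/795·R3.
Swap R4 and R5.
R4 ← R4 / (8251/5205).
R1 ← R1 − 992/1735·R4.
R2 ← R2 − 2274/1735·R4.
R3 ← R3 − 559/347·R4.
R6 ← R6 + 5293/5205·R4.
Swap R5 and R6.
R5 ← R5 / (120407/49506).
R1 ← R1 + 24284/8251·R5.
R2 ← R2 + 19935/8251·R5.
R3 ← R3 + 102625/24753·R5.
R4 ← R4 − 14745/16502·R5.
Row 6 reduces to 0 = 2, a contradiction. The system is inconsistent.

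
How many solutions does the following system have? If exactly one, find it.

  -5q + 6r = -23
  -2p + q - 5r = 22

infinitely many solutions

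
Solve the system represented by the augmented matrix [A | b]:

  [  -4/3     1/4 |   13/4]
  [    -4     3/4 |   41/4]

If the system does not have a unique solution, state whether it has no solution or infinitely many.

no solution

Row-reduce:
R1 ← R1 / (-4/3).
R2 ← R2 + 4·R1.
Row 2 reduces to 0 = 1/2, a contradiction. The system is inconsistent.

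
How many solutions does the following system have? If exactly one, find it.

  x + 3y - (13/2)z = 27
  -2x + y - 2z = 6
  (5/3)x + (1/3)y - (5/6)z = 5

Row-reduce:
R2 ← R2 + 2·R1.
R3 ← R3 − 5/3·R1.
R2 ← R2 / (7).
R1 ← R1 − 3·R2.
R3 ← R3 + 14/3·R2.
Rank is 2 with 3 unknowns, leaving z free.

infinitely many solutions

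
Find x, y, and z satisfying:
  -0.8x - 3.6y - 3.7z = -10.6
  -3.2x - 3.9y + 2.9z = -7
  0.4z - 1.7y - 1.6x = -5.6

x = 4, y = 0, z = 2

Row-reduce the augmented matrix:
R1 ← R1 / (-4/5).
R2 ← R2 + 16/5·R1.
R3 ← R3 + 8/5·R1.
R2 ← R2 / (21/2).
R1 ← R1 − 9/2·R2.
R3 ← R3 − 11/2·R2.
R3 ← R3 / (-103/70).
R1 ← R1 + 829/280·R3.
R2 ← R2 − 59/35·R3.
Reading off the reduced rows gives x = 4, y = 0, z = 2.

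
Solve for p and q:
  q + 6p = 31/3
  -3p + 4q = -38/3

p = 2, q = -5/3

From equation 1: q = 31/3 − 6·p.
Substitute into equation 2 and solve: p = 2.
Then q = -5/3.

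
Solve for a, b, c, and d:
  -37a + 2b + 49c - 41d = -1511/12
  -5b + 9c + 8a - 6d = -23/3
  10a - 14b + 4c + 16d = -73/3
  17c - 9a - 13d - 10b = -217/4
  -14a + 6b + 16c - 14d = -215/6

Row-reduce the augmented matrix:
R1 ← R1 / (-37).
R2 ← R2 − 8·R1.
R3 ← R3 − 10·R1.
R4 ← R4 + 9·R1.
R5 ← R5 + 14·R1.
R2 ← R2 / (-169/37).
R1 ← R1 + 2/37·R2.
R3 ← R3 + 498/37·R2.
R4 ← R4 + 388/37·R2.
R5 ← R5 − 194/37·R2.
R3 ← R3 / (-6844/169).
R1 ← R1 + 263/169·R3.
R2 ← R2 + 725/169·R3.
R4 ← R4 + 6744/169·R3.
R5 ← R5 − 3372/169·R3.
R4 ← R4 / (-28932/1711).
R1 ← R1 + 2013/3422·R4.
R2 ← R2 + 225/118·R4.
R3 ← R3 + 4117/3422·R4.
R5 ← R5 − 14466/1711·R4.
R5 reduces to 0 = 0, so the extra equation is consistent.
Reading off the reduced rows gives a = 5/3, b = 3/2, c = -2, d = -3/4.

a = 5/3, b = 3/2, c = -2, d = -3/4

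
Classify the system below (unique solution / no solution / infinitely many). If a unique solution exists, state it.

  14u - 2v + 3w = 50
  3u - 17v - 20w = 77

Row-reduce:
R1 ← R1 / (14).
R2 ← R2 − 3·R1.
R2 ← R2 / (-116/7).
R1 ← R1 + 1/7·R2.
Rank is 2 with 3 unknowns, leaving w free.

infinitely many solutions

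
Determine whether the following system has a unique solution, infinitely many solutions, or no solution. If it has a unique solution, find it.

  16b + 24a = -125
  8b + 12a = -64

no solution

Row-reduce:
R1 ← R1 / (24).
R2 ← R2 − 12·R1.
Row 2 reduces to 0 = -3/2, a contradiction. The system is inconsistent.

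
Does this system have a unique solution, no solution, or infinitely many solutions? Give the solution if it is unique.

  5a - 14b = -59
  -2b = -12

a = 5, b = 6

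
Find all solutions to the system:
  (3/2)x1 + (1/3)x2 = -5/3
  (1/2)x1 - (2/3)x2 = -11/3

x1 = -2, x2 = 4

Row-reduce the augmented matrix:
R1 ← R1 / (3/2).
R2 ← R2 − 1/2·R1.
R2 ← R2 / (-7/9).
R1 ← R1 − 2/9·R2.
Reading off the reduced rows gives x1 = -2, x2 = 4.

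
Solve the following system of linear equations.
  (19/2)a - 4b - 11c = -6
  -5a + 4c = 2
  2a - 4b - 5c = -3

Row-reduce:
R1 ← R1 / (19/2).
R2 ← R2 + 5·R1.
R3 ← R3 − 2·R1.
R2 ← R2 / (-40/19).
R1 ← R1 + 8/19·R2.
R3 ← R3 + 60/19·R2.
Rank is 2 with 3 unknowns, leaving c free.

infinitely many solutions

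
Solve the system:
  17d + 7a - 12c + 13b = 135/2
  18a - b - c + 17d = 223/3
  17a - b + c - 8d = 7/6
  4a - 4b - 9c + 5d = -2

a = 3/2, b = 2, c = 5/3, d = 3

Row-reduce the augmented matrix:
R1 ← R1 / (7).
R2 ← R2 − 18·R1.
R3 ← R3 − 17·R1.
R4 ← R4 − 4·R1.
R2 ← R2 / (-241/7).
R1 ← R1 − 13/7·R2.
R3 ← R3 + 228/7·R2.
R4 ← R4 + 80/7·R2.
R3 ← R3 / (457/241).
R1 ← R1 + 25/241·R3.
R2 ← R2 + 209/241·R3.
R4 ← R4 + 2905/241·R3.
R4 ← R4 / (-67858/457).
R1 ← R1 + 149/457·R4.
R2 ← R2 + 4664/457·R4.
R3 ← R3 + 5787/457·R4.
Reading off the reduced rows gives a = 3/2, b = 2, c = 5/3, d = 3.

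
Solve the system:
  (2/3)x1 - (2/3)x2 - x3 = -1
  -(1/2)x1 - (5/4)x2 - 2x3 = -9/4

infinitely many solutions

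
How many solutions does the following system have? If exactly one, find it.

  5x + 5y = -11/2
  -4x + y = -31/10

From equation 2: y = -31/10 + 4·x.
Substitute into equation 1 and solve: x = 2/5.
Then y = -3/2.

x = 2/5, y = -3/2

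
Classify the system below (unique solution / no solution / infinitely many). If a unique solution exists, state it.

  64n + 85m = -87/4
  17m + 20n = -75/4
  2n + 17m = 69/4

m = 5/4, n = -2

Row-reduce the augmented matrix:
R1 ← R1 / (85).
R2 ← R2 − 17·R1.
R3 ← R3 − 17·R1.
R2 ← R2 / (36/5).
R1 ← R1 − 64/85·R2.
R3 ← R3 + 54/5·R2.
R3 reduces to 0 = 0, so the extra equation is consistent.
Reading off the reduced rows gives m = 5/4, n = -2.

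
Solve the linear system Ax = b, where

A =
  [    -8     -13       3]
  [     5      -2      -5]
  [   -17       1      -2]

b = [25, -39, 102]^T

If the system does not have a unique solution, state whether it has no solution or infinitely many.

Row-reduce the augmented matrix:
R1 ← R1 / (-8).
R2 ← R2 − 5·R1.
R3 ← R3 + 17·R1.
R2 ← R2 / (-81/8).
R1 ← R1 − 13/8·R2.
R3 ← R3 − 229/8·R2.
R3 ← R3 / (-1394/81).
R1 ← R1 + 71/81·R3.
R2 ← R2 − 25/81·R3.
Reading off the reduced rows gives x_1 = -6, x_2 = 2, x_3 = 1.

x_1 = -6, x_2 = 2, x_3 = 1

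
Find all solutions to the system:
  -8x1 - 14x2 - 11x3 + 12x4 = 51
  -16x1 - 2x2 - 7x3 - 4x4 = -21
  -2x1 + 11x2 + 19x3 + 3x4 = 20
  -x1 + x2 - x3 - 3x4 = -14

x1 = 0, x2 = -1, x3 = 1, x4 = 4

Row-reduce the augmented matrix:
R1 ← R1 / (-8).
R2 ← R2 + 16·R1.
R3 ← R3 + 2·R1.
R4 ← R4 + 1·R1.
R2 ← R2 / (26).
R1 ← R1 − 7/4·R2.
R3 ← R3 − 29/2·R2.
R4 ← R4 − 11/4·R2.
R3 ← R3 / (174/13).
R1 ← R1 − 19/52·R3.
R2 ← R2 − 15/26·R3.
R4 ← R4 + 63/52·R3.
R4 ← R4 / (-1/8).
R1 ← R1 + 1/24·R4.
R2 ← R2 + 7/4·R4.
R3 ← R3 − 7/6·R4.
Reading off the reduced rows gives x1 = 0, x2 = -1, x3 = 1, x4 = 4.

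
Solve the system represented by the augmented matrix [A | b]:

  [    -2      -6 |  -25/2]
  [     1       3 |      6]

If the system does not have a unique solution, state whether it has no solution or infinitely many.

no solution

Row-reduce:
R1 ← R1 / (-2).
R2 ← R2 − 1·R1.
Row 2 reduces to 0 = -1/4, a contradiction. The system is inconsistent.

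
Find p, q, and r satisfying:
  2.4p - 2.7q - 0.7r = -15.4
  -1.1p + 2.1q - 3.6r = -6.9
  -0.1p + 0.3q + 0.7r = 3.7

p = -3, q = 2, r = 4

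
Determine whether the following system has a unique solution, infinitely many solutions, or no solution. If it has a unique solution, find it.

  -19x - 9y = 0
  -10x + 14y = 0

Row-reduce the augmented matrix:
R1 ← R1 / (-19).
R2 ← R2 + 10·R1.
R2 ← R2 / (356/19).
R1 ← R1 − 9/19·R2.
Reading off the reduced rows gives x = 0, y = 0.

x = 0, y = 0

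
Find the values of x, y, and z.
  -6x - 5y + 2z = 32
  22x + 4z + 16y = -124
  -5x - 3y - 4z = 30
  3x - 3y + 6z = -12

x = -4, y = -2, z = -1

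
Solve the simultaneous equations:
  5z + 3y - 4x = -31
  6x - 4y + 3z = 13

infinitely many solutions

Row-reduce:
R1 ← R1 / (-4).
R2 ← R2 − 6·R1.
R2 ← R2 / (1/2).
R1 ← R1 + 3/4·R2.
Rank is 2 with 3 unknowns, leaving z free.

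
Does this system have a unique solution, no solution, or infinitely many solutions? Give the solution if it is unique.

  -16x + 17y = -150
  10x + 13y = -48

x = 3, y = -6

Row-reduce the augmented matrix:
R1 ← R1 / (-16).
R2 ← R2 − 10·R1.
R2 ← R2 / (189/8).
R1 ← R1 + 17/16·R2.
Reading off the reduced rows gives x = 3, y = -6.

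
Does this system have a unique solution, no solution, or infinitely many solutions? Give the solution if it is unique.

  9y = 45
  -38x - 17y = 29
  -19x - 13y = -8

Row-reduce the augmented matrix:
Swap R1 and R2.
R1 ← R1 / (-38).
R3 ← R3 + 19·R1.
R2 ← R2 / (9).
R1 ← R1 − 17/38·R2.
R3 ← R3 + 9/2·R2.
R3 reduces to 0 = 0, so the extra equation is consistent.
Reading off the reduced rows gives x = -3, y = 5.

x = -3, y = 5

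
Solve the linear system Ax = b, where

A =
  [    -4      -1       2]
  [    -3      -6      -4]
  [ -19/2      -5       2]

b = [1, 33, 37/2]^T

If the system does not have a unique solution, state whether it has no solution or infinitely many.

infinitely many solutions

Row-reduce:
R1 ← R1 / (-4).
R2 ← R2 + 3·R1.
R3 ← R3 + 19/2·R1.
R2 ← R2 / (-21/4).
R1 ← R1 − 1/4·R2.
R3 ← R3 + 21/8·R2.
Rank is 2 with 3 unknowns, leaving x_3 free.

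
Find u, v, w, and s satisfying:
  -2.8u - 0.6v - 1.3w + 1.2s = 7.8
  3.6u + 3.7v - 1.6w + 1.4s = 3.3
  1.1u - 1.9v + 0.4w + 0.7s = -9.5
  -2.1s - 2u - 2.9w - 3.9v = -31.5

u = -4, v = 5, w = 4, s = 4

Row-reduce the augmented matrix:
R1 ← R1 / (-14/5).
R2 ← R2 − 18/5·R1.
R3 ← R3 − 11/10·R1.
R4 ← R4 + 2·R1.
R2 ← R2 / (41/14).
R1 ← R1 − 3/14·R2.
R3 ← R3 + 299/140·R2.
R4 ← R4 + 243/70·R2.
R3 ← R3 / (-20471/8200).
R1 ← R1 − 577/820·R3.
R2 ← R2 + 229/205·R3.
R4 ← R4 + 11991/2050·R3.
R4 ← R4 / (-1482489/204710).
R1 ← R1 − 5961/20471·R4.
R2 ← R2 + 9818/20471·R4.
R3 ← R3 + 27204/20471·R4.
Reading off the reduced rows gives u = -4, v = 5, w = 4, s = 4.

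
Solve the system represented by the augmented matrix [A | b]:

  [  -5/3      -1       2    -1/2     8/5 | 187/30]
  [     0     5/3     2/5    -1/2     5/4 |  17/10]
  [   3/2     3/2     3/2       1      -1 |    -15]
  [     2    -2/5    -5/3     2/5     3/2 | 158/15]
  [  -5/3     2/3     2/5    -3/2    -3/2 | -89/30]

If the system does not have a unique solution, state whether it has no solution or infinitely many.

x_1 = 1, x_2 = -3, x_3 = -2, x_4 = -5, x_5 = 4

Row-reduce the augmented matrix:
R1 ← R1 / (-5/3).
R3 ← R3 − 3/2·R1.
R4 ← R4 − 2·R1.
R5 ← R5 + 5/3·R1.
R2 ← R2 / (5/3).
R1 ← R1 − 3/5·R2.
R3 ← R3 − 3/5·R2.
R4 ← R4 + 8/5·R2.
R5 ← R5 − 5/3·R2.
R3 ← R3 / (789/250).
R1 ← R1 + 168/125·R3.
R2 ← R2 − 6/25·R3.
R4 ← R4 − 419/375·R3.
R5 ← R5 + 2·R3.
R4 ← R4 / (-22213/23670).
R1 ← R1 − 208/263·R4.
R2 ← R2 + 187/526·R4.
R3 ← R3 − 365/1578·R4.
R5 ← R5 + 59/1578·R4.
R5 ← R5 / (-2017183/444260).
R1 ← R1 − 220551/88852·R5.
R2 ← R2 + 444609/444260·R5.
R3 ← R3 − 50487/44426·R5.
R4 ← R4 + 547196/111065·R5.
Reading off the reduced rows gives x_1 = 1, x_2 = -3, x_3 = -2, x_4 = -5, x_5 = 4.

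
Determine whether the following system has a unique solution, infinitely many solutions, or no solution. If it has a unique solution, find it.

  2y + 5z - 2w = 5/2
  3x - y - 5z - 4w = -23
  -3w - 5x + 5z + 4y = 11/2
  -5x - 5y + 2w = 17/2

x = -1, y = 1/2, z = 3/2, w = 3

Row-reduce the augmented matrix:
Swap R1 and R2.
R1 ← R1 / (3).
R3 ← R3 + 5·R1.
R4 ← R4 + 5·R1.
R2 ← R2 / (2).
R1 ← R1 + 1/3·R2.
R3 ← R3 − 7/3·R2.
R4 ← R4 + 20/3·R2.
R3 ← R3 / (-55/6).
R1 ← R1 + 5/6·R3.
R2 ← R2 − 5/2·R3.
R4 ← R4 − 25/3·R3.
R4 ← R4 / (-18).
R1 ← R1 + 1·R4.
R2 ← R2 + 3·R4.
R3 ← R3 − 4/5·R4.
Reading off the reduced rows gives x = -1, y = 1/2, z = 3/2, w = 3.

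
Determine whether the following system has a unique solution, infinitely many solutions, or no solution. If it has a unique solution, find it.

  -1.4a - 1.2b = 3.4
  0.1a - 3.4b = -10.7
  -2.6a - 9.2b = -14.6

Row-reduce the augmented matrix:
R1 ← R1 / (-7/5).
R2 ← R2 − 1/10·R1.
R3 ← R3 + 13/5·R1.
R2 ← R2 / (-122/35).
R1 ← R1 − 6/7·R2.
R3 ← R3 + 244/35·R2.
R3 reduces to 0 = 0, so the extra equation is consistent.
Reading off the reduced rows gives a = -5, b = 3.

a = -5, b = 3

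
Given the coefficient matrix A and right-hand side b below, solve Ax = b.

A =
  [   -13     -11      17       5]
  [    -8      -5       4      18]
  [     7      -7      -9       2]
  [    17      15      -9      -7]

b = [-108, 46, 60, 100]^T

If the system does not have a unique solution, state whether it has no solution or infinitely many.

x_1 = 5, x_2 = 2, x_3 = -3, x_4 = 6

Row-reduce the augmented matrix:
R1 ← R1 / (-13).
R2 ← R2 + 8·R1.
R3 ← R3 − 7·R1.
R4 ← R4 − 17·R1.
R2 ← R2 / (23/13).
R1 ← R1 − 11/13·R2.
R3 ← R3 + 168/13·R2.
R4 ← R4 − 8/13·R2.
R3 ← R3 / (-1082/23).
R1 ← R1 − 41/23·R3.
R2 ← R2 + 84/23·R3.
R4 ← R4 − 356/23·R3.
R4 ← R4 / (17180/541).
R1 ← R1 + 3477/1082·R4.
R2 ← R2 + 212/541·R4.
R3 ← R3 + 2615/1082·R4.
Reading off the reduced rows gives x_1 = 5, x_2 = 2, x_3 = -3, x_4 = 6.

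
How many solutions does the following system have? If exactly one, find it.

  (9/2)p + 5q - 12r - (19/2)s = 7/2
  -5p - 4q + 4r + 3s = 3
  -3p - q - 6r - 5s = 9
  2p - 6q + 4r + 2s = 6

no solution

Row-reduce:
R1 ← R1 / (9/2).
R2 ← R2 + 5·R1.
R3 ← R3 + 3·R1.
R4 ← R4 − 2·R1.
R2 ← R2 / (14/9).
R1 ← R1 − 10/9·R2.
R3 ← R3 − 7/3·R2.
R4 ← R4 + 74/9·R2.
Swap R3 and R4.
R3 ← R3 / (-40).
R1 ← R1 − 4·R3.
R2 ← R2 + 6·R3.
Row 4 reduces to 0 = 1, a contradiction. The system is inconsistent.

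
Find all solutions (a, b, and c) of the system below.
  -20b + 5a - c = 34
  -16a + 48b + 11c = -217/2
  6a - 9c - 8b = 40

Row-reduce:
R1 ← R1 / (5).
R2 ← R2 + 16·R1.
R3 ← R3 − 6·R1.
R2 ← R2 / (-16).
R1 ← R1 + 4·R2.
R3 ← R3 − 16·R2.
Row 3 reduces to 0 = -1/2, a contradiction. The system is inconsistent.

no solution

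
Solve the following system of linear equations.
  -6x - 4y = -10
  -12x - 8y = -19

no solution

Row-reduce:
R1 ← R1 / (-6).
R2 ← R2 + 12·R1.
Row 2 reduces to 0 = 1, a contradiction. The system is inconsistent.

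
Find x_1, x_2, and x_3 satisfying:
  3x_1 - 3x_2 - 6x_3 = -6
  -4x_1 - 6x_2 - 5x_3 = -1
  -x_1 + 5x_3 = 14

Row-reduce the augmented matrix:
R1 ← R1 / (3).
R2 ← R2 + 4·R1.
R3 ← R3 + 1·R1.
R2 ← R2 / (-10).
R1 ← R1 + 1·R2.
R3 ← R3 + 1·R2.
R3 ← R3 / (43/10).
R1 ← R1 + 7/10·R3.
R2 ← R2 − 13/10·R3.
Reading off the reduced rows gives x_1 = 1, x_2 = -3, x_3 = 3.

x_1 = 1, x_2 = -3, x_3 = 3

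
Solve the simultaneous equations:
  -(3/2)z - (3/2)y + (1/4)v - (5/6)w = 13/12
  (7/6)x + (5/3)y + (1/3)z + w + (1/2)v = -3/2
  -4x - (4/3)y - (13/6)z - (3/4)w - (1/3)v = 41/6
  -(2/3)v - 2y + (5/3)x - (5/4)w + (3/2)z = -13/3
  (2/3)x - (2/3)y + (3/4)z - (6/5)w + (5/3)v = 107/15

Row-reduce:
Swap R1 and R2.
R1 ← R1 / (7/6).
R3 ← R3 + 4·R1.
R4 ← R4 − 5/3·R1.
R5 ← R5 − 2/3·R1.
R2 ← R2 / (-3/2).
R1 ← R1 − 10/7·R2.
R3 ← R3 − 92/21·R2.
R4 ← R4 + 92/21·R2.
R5 ← R5 + 34/21·R2.
R3 ← R3 / (-227/42).
R1 ← R1 + 8/7·R3.
R2 ← R2 − 1·R3.
R4 ← R4 − 227/42·R3.
R5 ← R5 − 61/28·R3.
Swap R4 and R5.
R4 ← R4 / (-189587/245160).
R1 ← R1 − 8/681·R4.
R2 ← R2 − 2455/4086·R4.
R3 ← R3 + 185/4086·R4.
Row 5 reduces to 0 = -1/2, a contradiction. The system is inconsistent.

no solution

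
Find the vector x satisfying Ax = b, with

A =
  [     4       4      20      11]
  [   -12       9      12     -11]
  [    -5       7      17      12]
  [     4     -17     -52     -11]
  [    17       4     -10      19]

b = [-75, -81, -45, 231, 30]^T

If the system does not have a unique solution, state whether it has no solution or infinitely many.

Row-reduce the augmented matrix:
R1 ← R1 / (4).
R2 ← R2 + 12·R1.
R3 ← R3 + 5·R1.
R4 ← R4 − 4·R1.
R5 ← R5 − 17·R1.
R2 ← R2 / (21).
R1 ← R1 − 1·R2.
R3 ← R3 − 12·R2.
R4 ← R4 + 21·R2.
R5 ← R5 + 13·R2.
R3 ← R3 / (6/7).
R1 ← R1 − 11/7·R3.
R2 ← R2 − 24/7·R3.
R5 ← R5 + 353/7·R3.
Swap R4 and R5.
R4 ← R4 / (18269/24).
R1 ← R1 + 539/24·R4.
R2 ← R2 + 155/3·R4.
R3 ← R3 − 123/8·R4.
R5 reduces to 0 = 0, so the extra equation is consistent.
Reading off the reduced rows gives x_1 = -3, x_2 = -4, x_3 = -4, x_4 = 3.

x_1 = -3, x_2 = -4, x_3 = -4, x_4 = 3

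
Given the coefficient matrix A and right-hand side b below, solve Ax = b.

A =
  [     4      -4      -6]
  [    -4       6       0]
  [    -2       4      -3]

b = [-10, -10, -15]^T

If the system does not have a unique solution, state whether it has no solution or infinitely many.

Row-reduce:
R1 ← R1 / (4).
R2 ← R2 + 4·R1.
R3 ← R3 + 2·R1.
R2 ← R2 / (2).
R1 ← R1 + 1·R2.
R3 ← R3 − 2·R2.
Rank is 2 with 3 unknowns, leaving x_3 free.

infinitely many solutions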